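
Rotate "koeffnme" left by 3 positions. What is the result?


Input: "koeffnme", rotate left by 3
First 3 characters: "koe"
Remaining characters: "ffnme"
Concatenate remaining + first: "ffnme" + "koe" = "ffnmekoe"

ffnmekoe


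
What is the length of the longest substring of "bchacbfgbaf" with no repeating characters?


Input: "bchacbfgbaf"
Sliding window (track last position of each char):
  Position 0 ('b'): window [0,0] length 1 -- new best
  Position 1 ('c'): window [0,1] length 2 -- new best
  Position 2 ('h'): window [0,2] length 3 -- new best
  Position 3 ('a'): window [0,3] length 4 -- new best
  Position 4 ('c'): repeat (last at 1), move window start to 2
  Position 4 ('c'): window [2,4] length 3
  Position 5 ('b'): window [2,5] length 4
  Position 6 ('f'): window [2,6] length 5 -- new best
  Position 7 ('g'): window [2,7] length 6 -- new best
  Position 8 ('b'): repeat (last at 5), move window start to 6
  Position 8 ('b'): window [6,8] length 3
  Position 9 ('a'): window [6,9] length 4
  Position 10 ('f'): repeat (last at 6), move window start to 7
  Position 10 ('f'): window [7,10] length 4
Longest substring with no repeats: "hacbfg" with length 6

6


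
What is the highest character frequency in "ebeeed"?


Input: ebeeed
Character counts:
  'b': 1
  'd': 1
  'e': 4
Maximum frequency: 4

4


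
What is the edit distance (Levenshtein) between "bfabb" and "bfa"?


Computing edit distance: "bfabb" -> "bfa"
DP table:
           b    f    a
      0    1    2    3
  b   1    0    1    2
  f   2    1    0    1
  a   3    2    1    0
  b   4    3    2    1
  b   5    4    3    2
Edit distance = dp[5][3] = 2

2


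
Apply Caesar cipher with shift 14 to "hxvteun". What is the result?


Caesar cipher: shift "hxvteun" by 14
  'h' (pos 7) + 14 = pos 21 = 'v'
  'x' (pos 23) + 14 = pos 11 = 'l'
  'v' (pos 21) + 14 = pos 9 = 'j'
  't' (pos 19) + 14 = pos 7 = 'h'
  'e' (pos 4) + 14 = pos 18 = 's'
  'u' (pos 20) + 14 = pos 8 = 'i'
  'n' (pos 13) + 14 = pos 1 = 'b'
Result: vljhsib

vljhsib


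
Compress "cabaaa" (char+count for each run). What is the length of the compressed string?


Input: cabaaa
Runs:
  'c' x 1 => "c1"
  'a' x 1 => "a1"
  'b' x 1 => "b1"
  'a' x 3 => "a3"
Compressed: "c1a1b1a3"
Compressed length: 8

8


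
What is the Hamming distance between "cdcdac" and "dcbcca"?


Comparing "cdcdac" and "dcbcca" position by position:
  Position 0: 'c' vs 'd' => differ
  Position 1: 'd' vs 'c' => differ
  Position 2: 'c' vs 'b' => differ
  Position 3: 'd' vs 'c' => differ
  Position 4: 'a' vs 'c' => differ
  Position 5: 'c' vs 'a' => differ
Total differences (Hamming distance): 6

6


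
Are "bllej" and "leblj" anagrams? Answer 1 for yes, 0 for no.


Strings: "bllej", "leblj"
Sorted first:  bejll
Sorted second: bejll
Sorted forms match => anagrams

1


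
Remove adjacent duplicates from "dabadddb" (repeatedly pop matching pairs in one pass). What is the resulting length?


Input: dabadddb
Stack-based adjacent duplicate removal:
  Read 'd': push. Stack: d
  Read 'a': push. Stack: da
  Read 'b': push. Stack: dab
  Read 'a': push. Stack: daba
  Read 'd': push. Stack: dabad
  Read 'd': matches stack top 'd' => pop. Stack: daba
  Read 'd': push. Stack: dabad
  Read 'b': push. Stack: dabadb
Final stack: "dabadb" (length 6)

6


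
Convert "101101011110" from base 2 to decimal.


Input: "101101011110" in base 2
Positional expansion:
  Digit '1' (value 1) x 2^11 = 2048
  Digit '0' (value 0) x 2^10 = 0
  Digit '1' (value 1) x 2^9 = 512
  Digit '1' (value 1) x 2^8 = 256
  Digit '0' (value 0) x 2^7 = 0
  Digit '1' (value 1) x 2^6 = 64
  Digit '0' (value 0) x 2^5 = 0
  Digit '1' (value 1) x 2^4 = 16
  Digit '1' (value 1) x 2^3 = 8
  Digit '1' (value 1) x 2^2 = 4
  Digit '1' (value 1) x 2^1 = 2
  Digit '0' (value 0) x 2^0 = 0
Sum = 2910

2910


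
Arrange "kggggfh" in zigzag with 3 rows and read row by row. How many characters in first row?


Zigzag "kggggfh" into 3 rows:
Placing characters:
  'k' => row 0
  'g' => row 1
  'g' => row 2
  'g' => row 1
  'g' => row 0
  'f' => row 1
  'h' => row 2
Rows:
  Row 0: "kg"
  Row 1: "ggf"
  Row 2: "gh"
First row length: 2

2


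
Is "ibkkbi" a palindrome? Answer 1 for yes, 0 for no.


Input: ibkkbi
Reversed: ibkkbi
  Compare pos 0 ('i') with pos 5 ('i'): match
  Compare pos 1 ('b') with pos 4 ('b'): match
  Compare pos 2 ('k') with pos 3 ('k'): match
Result: palindrome

1


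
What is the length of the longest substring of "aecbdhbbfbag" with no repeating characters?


Input: "aecbdhbbfbag"
Sliding window (track last position of each char):
  Position 0 ('a'): window [0,0] length 1 -- new best
  Position 1 ('e'): window [0,1] length 2 -- new best
  Position 2 ('c'): window [0,2] length 3 -- new best
  Position 3 ('b'): window [0,3] length 4 -- new best
  Position 4 ('d'): window [0,4] length 5 -- new best
  Position 5 ('h'): window [0,5] length 6 -- new best
  Position 6 ('b'): repeat (last at 3), move window start to 4
  Position 6 ('b'): window [4,6] length 3
  Position 7 ('b'): repeat (last at 6), move window start to 7
  Position 7 ('b'): window [7,7] length 1
  Position 8 ('f'): window [7,8] length 2
  Position 9 ('b'): repeat (last at 7), move window start to 8
  Position 9 ('b'): window [8,9] length 2
  Position 10 ('a'): window [8,10] length 3
  Position 11 ('g'): window [8,11] length 4
Longest substring with no repeats: "aecbdh" with length 6

6


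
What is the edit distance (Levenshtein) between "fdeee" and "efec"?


Computing edit distance: "fdeee" -> "efec"
DP table:
           e    f    e    c
      0    1    2    3    4
  f   1    1    1    2    3
  d   2    2    2    2    3
  e   3    2    3    2    3
  e   4    3    3    3    3
  e   5    4    4    3    4
Edit distance = dp[5][4] = 4

4


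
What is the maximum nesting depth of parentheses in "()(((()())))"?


Input: "()(((()())))"
Tracking depth:
  Position 0 '(': depth becomes 1
  Position 1 ')': depth becomes 0
  Position 2 '(': depth becomes 1
  Position 3 '(': depth becomes 2
  Position 4 '(': depth becomes 3
  Position 5 '(': depth becomes 4
  Position 6 ')': depth becomes 3
  Position 7 '(': depth becomes 4
  Position 8 ')': depth becomes 3
  Position 9 ')': depth becomes 2
  Position 10 ')': depth becomes 1
  Position 11 ')': depth becomes 0
Maximum depth reached: 4

4


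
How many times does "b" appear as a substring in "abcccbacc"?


Searching for "b" in "abcccbacc"
Scanning each position:
  Position 0: "a" => no
  Position 1: "b" => MATCH
  Position 2: "c" => no
  Position 3: "c" => no
  Position 4: "c" => no
  Position 5: "b" => MATCH
  Position 6: "a" => no
  Position 7: "c" => no
  Position 8: "c" => no
Total occurrences: 2

2


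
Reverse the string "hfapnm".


Input: hfapnm
Reading characters right to left:
  Position 5: 'm'
  Position 4: 'n'
  Position 3: 'p'
  Position 2: 'a'
  Position 1: 'f'
  Position 0: 'h'
Reversed: mnpafh

mnpafh


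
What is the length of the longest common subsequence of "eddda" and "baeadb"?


LCS of "eddda" and "baeadb"
DP table:
           b    a    e    a    d    b
      0    0    0    0    0    0    0
  e   0    0    0    1    1    1    1
  d   0    0    0    1    1    2    2
  d   0    0    0    1    1    2    2
  d   0    0    0    1    1    2    2
  a   0    0    1    1    2    2    2
LCS length = dp[5][6] = 2

2


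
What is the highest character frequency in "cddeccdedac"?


Input: cddeccdedac
Character counts:
  'a': 1
  'c': 4
  'd': 4
  'e': 2
Maximum frequency: 4

4


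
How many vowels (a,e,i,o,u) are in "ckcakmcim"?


Input: ckcakmcim
Checking each character:
  'c' at position 0: consonant
  'k' at position 1: consonant
  'c' at position 2: consonant
  'a' at position 3: vowel (running total: 1)
  'k' at position 4: consonant
  'm' at position 5: consonant
  'c' at position 6: consonant
  'i' at position 7: vowel (running total: 2)
  'm' at position 8: consonant
Total vowels: 2

2


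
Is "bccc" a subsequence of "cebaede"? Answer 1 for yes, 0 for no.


Check if "bccc" is a subsequence of "cebaede"
Greedy scan:
  Position 0 ('c'): no match needed
  Position 1 ('e'): no match needed
  Position 2 ('b'): matches sub[0] = 'b'
  Position 3 ('a'): no match needed
  Position 4 ('e'): no match needed
  Position 5 ('d'): no match needed
  Position 6 ('e'): no match needed
Only matched 1/4 characters => not a subsequence

0


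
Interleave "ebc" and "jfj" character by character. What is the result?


Interleaving "ebc" and "jfj":
  Position 0: 'e' from first, 'j' from second => "ej"
  Position 1: 'b' from first, 'f' from second => "bf"
  Position 2: 'c' from first, 'j' from second => "cj"
Result: ejbfcj

ejbfcj


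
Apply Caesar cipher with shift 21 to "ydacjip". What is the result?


Caesar cipher: shift "ydacjip" by 21
  'y' (pos 24) + 21 = pos 19 = 't'
  'd' (pos 3) + 21 = pos 24 = 'y'
  'a' (pos 0) + 21 = pos 21 = 'v'
  'c' (pos 2) + 21 = pos 23 = 'x'
  'j' (pos 9) + 21 = pos 4 = 'e'
  'i' (pos 8) + 21 = pos 3 = 'd'
  'p' (pos 15) + 21 = pos 10 = 'k'
Result: tyvxedk

tyvxedk


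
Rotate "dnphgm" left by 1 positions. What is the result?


Input: "dnphgm", rotate left by 1
First 1 characters: "d"
Remaining characters: "nphgm"
Concatenate remaining + first: "nphgm" + "d" = "nphgmd"

nphgmd


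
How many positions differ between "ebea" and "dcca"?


Comparing "ebea" and "dcca" position by position:
  Position 0: 'e' vs 'd' => DIFFER
  Position 1: 'b' vs 'c' => DIFFER
  Position 2: 'e' vs 'c' => DIFFER
  Position 3: 'a' vs 'a' => same
Positions that differ: 3

3


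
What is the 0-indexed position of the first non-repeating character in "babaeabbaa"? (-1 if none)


Input: babaeabbaa
Character frequencies:
  'a': 5
  'b': 4
  'e': 1
Scanning left to right for freq == 1:
  Position 0 ('b'): freq=4, skip
  Position 1 ('a'): freq=5, skip
  Position 2 ('b'): freq=4, skip
  Position 3 ('a'): freq=5, skip
  Position 4 ('e'): unique! => answer = 4

4


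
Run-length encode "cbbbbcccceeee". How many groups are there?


Input: cbbbbcccceeee
Scanning for consecutive runs:
  Group 1: 'c' x 1 (positions 0-0)
  Group 2: 'b' x 4 (positions 1-4)
  Group 3: 'c' x 4 (positions 5-8)
  Group 4: 'e' x 4 (positions 9-12)
Total groups: 4

4


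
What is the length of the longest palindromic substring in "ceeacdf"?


Input: "ceeacdf"
Checking substrings for palindromes:
  [1:3] "ee" (len 2) => palindrome
Longest palindromic substring: "ee" with length 2

2


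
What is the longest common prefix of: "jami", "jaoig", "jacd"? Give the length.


Words: jami, jaoig, jacd
  Position 0: all 'j' => match
  Position 1: all 'a' => match
  Position 2: ('m', 'o', 'c') => mismatch, stop
LCP = "ja" (length 2)

2


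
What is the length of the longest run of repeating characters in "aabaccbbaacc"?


Input: "aabaccbbaacc"
Scanning for longest run:
  Position 1 ('a'): continues run of 'a', length=2
  Position 2 ('b'): new char, reset run to 1
  Position 3 ('a'): new char, reset run to 1
  Position 4 ('c'): new char, reset run to 1
  Position 5 ('c'): continues run of 'c', length=2
  Position 6 ('b'): new char, reset run to 1
  Position 7 ('b'): continues run of 'b', length=2
  Position 8 ('a'): new char, reset run to 1
  Position 9 ('a'): continues run of 'a', length=2
  Position 10 ('c'): new char, reset run to 1
  Position 11 ('c'): continues run of 'c', length=2
Longest run: 'a' with length 2

2


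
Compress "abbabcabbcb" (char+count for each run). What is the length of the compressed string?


Input: abbabcabbcb
Runs:
  'a' x 1 => "a1"
  'b' x 2 => "b2"
  'a' x 1 => "a1"
  'b' x 1 => "b1"
  'c' x 1 => "c1"
  'a' x 1 => "a1"
  'b' x 2 => "b2"
  'c' x 1 => "c1"
  'b' x 1 => "b1"
Compressed: "a1b2a1b1c1a1b2c1b1"
Compressed length: 18

18


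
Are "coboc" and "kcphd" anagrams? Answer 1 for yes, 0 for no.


Strings: "coboc", "kcphd"
Sorted first:  bccoo
Sorted second: cdhkp
Differ at position 0: 'b' vs 'c' => not anagrams

0


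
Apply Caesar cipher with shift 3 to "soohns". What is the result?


Caesar cipher: shift "soohns" by 3
  's' (pos 18) + 3 = pos 21 = 'v'
  'o' (pos 14) + 3 = pos 17 = 'r'
  'o' (pos 14) + 3 = pos 17 = 'r'
  'h' (pos 7) + 3 = pos 10 = 'k'
  'n' (pos 13) + 3 = pos 16 = 'q'
  's' (pos 18) + 3 = pos 21 = 'v'
Result: vrrkqv

vrrkqv


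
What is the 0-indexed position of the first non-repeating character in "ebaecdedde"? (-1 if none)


Input: ebaecdedde
Character frequencies:
  'a': 1
  'b': 1
  'c': 1
  'd': 3
  'e': 4
Scanning left to right for freq == 1:
  Position 0 ('e'): freq=4, skip
  Position 1 ('b'): unique! => answer = 1

1


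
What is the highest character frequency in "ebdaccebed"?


Input: ebdaccebed
Character counts:
  'a': 1
  'b': 2
  'c': 2
  'd': 2
  'e': 3
Maximum frequency: 3

3


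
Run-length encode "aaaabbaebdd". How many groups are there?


Input: aaaabbaebdd
Scanning for consecutive runs:
  Group 1: 'a' x 4 (positions 0-3)
  Group 2: 'b' x 2 (positions 4-5)
  Group 3: 'a' x 1 (positions 6-6)
  Group 4: 'e' x 1 (positions 7-7)
  Group 5: 'b' x 1 (positions 8-8)
  Group 6: 'd' x 2 (positions 9-10)
Total groups: 6

6


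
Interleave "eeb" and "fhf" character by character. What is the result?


Interleaving "eeb" and "fhf":
  Position 0: 'e' from first, 'f' from second => "ef"
  Position 1: 'e' from first, 'h' from second => "eh"
  Position 2: 'b' from first, 'f' from second => "bf"
Result: efehbf

efehbf


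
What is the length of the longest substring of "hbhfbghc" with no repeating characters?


Input: "hbhfbghc"
Sliding window (track last position of each char):
  Position 0 ('h'): window [0,0] length 1 -- new best
  Position 1 ('b'): window [0,1] length 2 -- new best
  Position 2 ('h'): repeat (last at 0), move window start to 1
  Position 2 ('h'): window [1,2] length 2
  Position 3 ('f'): window [1,3] length 3 -- new best
  Position 4 ('b'): repeat (last at 1), move window start to 2
  Position 4 ('b'): window [2,4] length 3
  Position 5 ('g'): window [2,5] length 4 -- new best
  Position 6 ('h'): repeat (last at 2), move window start to 3
  Position 6 ('h'): window [3,6] length 4
  Position 7 ('c'): window [3,7] length 5 -- new best
Longest substring with no repeats: "fbghc" with length 5

5


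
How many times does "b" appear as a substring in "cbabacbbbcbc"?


Searching for "b" in "cbabacbbbcbc"
Scanning each position:
  Position 0: "c" => no
  Position 1: "b" => MATCH
  Position 2: "a" => no
  Position 3: "b" => MATCH
  Position 4: "a" => no
  Position 5: "c" => no
  Position 6: "b" => MATCH
  Position 7: "b" => MATCH
  Position 8: "b" => MATCH
  Position 9: "c" => no
  Position 10: "b" => MATCH
  Position 11: "c" => no
Total occurrences: 6

6


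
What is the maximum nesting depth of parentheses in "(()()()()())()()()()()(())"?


Input: "(()()()()())()()()()()(())"
Tracking depth:
  Position 0 '(': depth becomes 1
  Position 1 '(': depth becomes 2
  Position 2 ')': depth becomes 1
  Position 3 '(': depth becomes 2
  Position 4 ')': depth becomes 1
  Position 5 '(': depth becomes 2
  Position 6 ')': depth becomes 1
  Position 7 '(': depth becomes 2
  Position 8 ')': depth becomes 1
  Position 9 '(': depth becomes 2
  Position 10 ')': depth becomes 1
  Position 11 ')': depth becomes 0
  Position 12 '(': depth becomes 1
  Position 13 ')': depth becomes 0
  Position 14 '(': depth becomes 1
  Position 15 ')': depth becomes 0
  Position 16 '(': depth becomes 1
  Position 17 ')': depth becomes 0
  Position 18 '(': depth becomes 1
  Position 19 ')': depth becomes 0
  Position 20 '(': depth becomes 1
  Position 21 ')': depth becomes 0
  Position 22 '(': depth becomes 1
  Position 23 '(': depth becomes 2
  Position 24 ')': depth becomes 1
  Position 25 ')': depth becomes 0
Maximum depth reached: 2

2


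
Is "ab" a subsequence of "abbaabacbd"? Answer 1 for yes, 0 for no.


Check if "ab" is a subsequence of "abbaabacbd"
Greedy scan:
  Position 0 ('a'): matches sub[0] = 'a'
  Position 1 ('b'): matches sub[1] = 'b'
  Position 2 ('b'): no match needed
  Position 3 ('a'): no match needed
  Position 4 ('a'): no match needed
  Position 5 ('b'): no match needed
  Position 6 ('a'): no match needed
  Position 7 ('c'): no match needed
  Position 8 ('b'): no match needed
  Position 9 ('d'): no match needed
All 2 characters matched => is a subsequence

1


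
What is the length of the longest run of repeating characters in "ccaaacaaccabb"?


Input: "ccaaacaaccabb"
Scanning for longest run:
  Position 1 ('c'): continues run of 'c', length=2
  Position 2 ('a'): new char, reset run to 1
  Position 3 ('a'): continues run of 'a', length=2
  Position 4 ('a'): continues run of 'a', length=3
  Position 5 ('c'): new char, reset run to 1
  Position 6 ('a'): new char, reset run to 1
  Position 7 ('a'): continues run of 'a', length=2
  Position 8 ('c'): new char, reset run to 1
  Position 9 ('c'): continues run of 'c', length=2
  Position 10 ('a'): new char, reset run to 1
  Position 11 ('b'): new char, reset run to 1
  Position 12 ('b'): continues run of 'b', length=2
Longest run: 'a' with length 3

3


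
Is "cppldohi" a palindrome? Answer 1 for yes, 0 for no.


Input: cppldohi
Reversed: ihodlppc
  Compare pos 0 ('c') with pos 7 ('i'): MISMATCH
  Compare pos 1 ('p') with pos 6 ('h'): MISMATCH
  Compare pos 2 ('p') with pos 5 ('o'): MISMATCH
  Compare pos 3 ('l') with pos 4 ('d'): MISMATCH
Result: not a palindrome

0


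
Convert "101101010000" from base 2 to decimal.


Input: "101101010000" in base 2
Positional expansion:
  Digit '1' (value 1) x 2^11 = 2048
  Digit '0' (value 0) x 2^10 = 0
  Digit '1' (value 1) x 2^9 = 512
  Digit '1' (value 1) x 2^8 = 256
  Digit '0' (value 0) x 2^7 = 0
  Digit '1' (value 1) x 2^6 = 64
  Digit '0' (value 0) x 2^5 = 0
  Digit '1' (value 1) x 2^4 = 16
  Digit '0' (value 0) x 2^3 = 0
  Digit '0' (value 0) x 2^2 = 0
  Digit '0' (value 0) x 2^1 = 0
  Digit '0' (value 0) x 2^0 = 0
Sum = 2896

2896


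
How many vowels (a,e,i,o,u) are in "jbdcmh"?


Input: jbdcmh
Checking each character:
  'j' at position 0: consonant
  'b' at position 1: consonant
  'd' at position 2: consonant
  'c' at position 3: consonant
  'm' at position 4: consonant
  'h' at position 5: consonant
Total vowels: 0

0


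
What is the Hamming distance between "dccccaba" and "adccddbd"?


Comparing "dccccaba" and "adccddbd" position by position:
  Position 0: 'd' vs 'a' => differ
  Position 1: 'c' vs 'd' => differ
  Position 2: 'c' vs 'c' => same
  Position 3: 'c' vs 'c' => same
  Position 4: 'c' vs 'd' => differ
  Position 5: 'a' vs 'd' => differ
  Position 6: 'b' vs 'b' => same
  Position 7: 'a' vs 'd' => differ
Total differences (Hamming distance): 5

5


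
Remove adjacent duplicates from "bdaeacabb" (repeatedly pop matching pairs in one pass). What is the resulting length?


Input: bdaeacabb
Stack-based adjacent duplicate removal:
  Read 'b': push. Stack: b
  Read 'd': push. Stack: bd
  Read 'a': push. Stack: bda
  Read 'e': push. Stack: bdae
  Read 'a': push. Stack: bdaea
  Read 'c': push. Stack: bdaeac
  Read 'a': push. Stack: bdaeaca
  Read 'b': push. Stack: bdaeacab
  Read 'b': matches stack top 'b' => pop. Stack: bdaeaca
Final stack: "bdaeaca" (length 7)

7


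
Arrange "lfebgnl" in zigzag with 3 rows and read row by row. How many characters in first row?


Zigzag "lfebgnl" into 3 rows:
Placing characters:
  'l' => row 0
  'f' => row 1
  'e' => row 2
  'b' => row 1
  'g' => row 0
  'n' => row 1
  'l' => row 2
Rows:
  Row 0: "lg"
  Row 1: "fbn"
  Row 2: "el"
First row length: 2

2


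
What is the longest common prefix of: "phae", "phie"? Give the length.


Words: phae, phie
  Position 0: all 'p' => match
  Position 1: all 'h' => match
  Position 2: ('a', 'i') => mismatch, stop
LCP = "ph" (length 2)

2


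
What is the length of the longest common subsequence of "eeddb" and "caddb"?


LCS of "eeddb" and "caddb"
DP table:
           c    a    d    d    b
      0    0    0    0    0    0
  e   0    0    0    0    0    0
  e   0    0    0    0    0    0
  d   0    0    0    1    1    1
  d   0    0    0    1    2    2
  b   0    0    0    1    2    3
LCS length = dp[5][5] = 3

3


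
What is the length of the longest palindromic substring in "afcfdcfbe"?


Input: "afcfdcfbe"
Checking substrings for palindromes:
  [1:4] "fcf" (len 3) => palindrome
Longest palindromic substring: "fcf" with length 3

3


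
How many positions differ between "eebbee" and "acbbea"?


Comparing "eebbee" and "acbbea" position by position:
  Position 0: 'e' vs 'a' => DIFFER
  Position 1: 'e' vs 'c' => DIFFER
  Position 2: 'b' vs 'b' => same
  Position 3: 'b' vs 'b' => same
  Position 4: 'e' vs 'e' => same
  Position 5: 'e' vs 'a' => DIFFER
Positions that differ: 3

3


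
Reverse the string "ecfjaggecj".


Input: ecfjaggecj
Reading characters right to left:
  Position 9: 'j'
  Position 8: 'c'
  Position 7: 'e'
  Position 6: 'g'
  Position 5: 'g'
  Position 4: 'a'
  Position 3: 'j'
  Position 2: 'f'
  Position 1: 'c'
  Position 0: 'e'
Reversed: jceggajfce

jceggajfce


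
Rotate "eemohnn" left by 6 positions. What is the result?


Input: "eemohnn", rotate left by 6
First 6 characters: "eemohn"
Remaining characters: "n"
Concatenate remaining + first: "n" + "eemohn" = "neemohn"

neemohn


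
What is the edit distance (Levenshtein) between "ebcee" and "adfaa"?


Computing edit distance: "ebcee" -> "adfaa"
DP table:
           a    d    f    a    a
      0    1    2    3    4    5
  e   1    1    2    3    4    5
  b   2    2    2    3    4    5
  c   3    3    3    3    4    5
  e   4    4    4    4    4    5
  e   5    5    5    5    5    5
Edit distance = dp[5][5] = 5

5


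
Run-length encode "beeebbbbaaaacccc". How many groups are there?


Input: beeebbbbaaaacccc
Scanning for consecutive runs:
  Group 1: 'b' x 1 (positions 0-0)
  Group 2: 'e' x 3 (positions 1-3)
  Group 3: 'b' x 4 (positions 4-7)
  Group 4: 'a' x 4 (positions 8-11)
  Group 5: 'c' x 4 (positions 12-15)
Total groups: 5

5


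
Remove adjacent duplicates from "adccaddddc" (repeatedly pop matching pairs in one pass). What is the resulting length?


Input: adccaddddc
Stack-based adjacent duplicate removal:
  Read 'a': push. Stack: a
  Read 'd': push. Stack: ad
  Read 'c': push. Stack: adc
  Read 'c': matches stack top 'c' => pop. Stack: ad
  Read 'a': push. Stack: ada
  Read 'd': push. Stack: adad
  Read 'd': matches stack top 'd' => pop. Stack: ada
  Read 'd': push. Stack: adad
  Read 'd': matches stack top 'd' => pop. Stack: ada
  Read 'c': push. Stack: adac
Final stack: "adac" (length 4)

4


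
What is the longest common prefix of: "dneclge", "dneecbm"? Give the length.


Words: dneclge, dneecbm
  Position 0: all 'd' => match
  Position 1: all 'n' => match
  Position 2: all 'e' => match
  Position 3: ('c', 'e') => mismatch, stop
LCP = "dne" (length 3)

3


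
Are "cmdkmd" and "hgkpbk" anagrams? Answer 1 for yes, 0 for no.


Strings: "cmdkmd", "hgkpbk"
Sorted first:  cddkmm
Sorted second: bghkkp
Differ at position 0: 'c' vs 'b' => not anagrams

0


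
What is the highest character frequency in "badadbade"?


Input: badadbade
Character counts:
  'a': 3
  'b': 2
  'd': 3
  'e': 1
Maximum frequency: 3

3


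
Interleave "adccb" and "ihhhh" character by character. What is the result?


Interleaving "adccb" and "ihhhh":
  Position 0: 'a' from first, 'i' from second => "ai"
  Position 1: 'd' from first, 'h' from second => "dh"
  Position 2: 'c' from first, 'h' from second => "ch"
  Position 3: 'c' from first, 'h' from second => "ch"
  Position 4: 'b' from first, 'h' from second => "bh"
Result: aidhchchbh

aidhchchbh


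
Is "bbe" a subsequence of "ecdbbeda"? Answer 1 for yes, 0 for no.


Check if "bbe" is a subsequence of "ecdbbeda"
Greedy scan:
  Position 0 ('e'): no match needed
  Position 1 ('c'): no match needed
  Position 2 ('d'): no match needed
  Position 3 ('b'): matches sub[0] = 'b'
  Position 4 ('b'): matches sub[1] = 'b'
  Position 5 ('e'): matches sub[2] = 'e'
  Position 6 ('d'): no match needed
  Position 7 ('a'): no match needed
All 3 characters matched => is a subsequence

1


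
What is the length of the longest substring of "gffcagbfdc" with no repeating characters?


Input: "gffcagbfdc"
Sliding window (track last position of each char):
  Position 0 ('g'): window [0,0] length 1 -- new best
  Position 1 ('f'): window [0,1] length 2 -- new best
  Position 2 ('f'): repeat (last at 1), move window start to 2
  Position 2 ('f'): window [2,2] length 1
  Position 3 ('c'): window [2,3] length 2
  Position 4 ('a'): window [2,4] length 3 -- new best
  Position 5 ('g'): window [2,5] length 4 -- new best
  Position 6 ('b'): window [2,6] length 5 -- new best
  Position 7 ('f'): repeat (last at 2), move window start to 3
  Position 7 ('f'): window [3,7] length 5
  Position 8 ('d'): window [3,8] length 6 -- new best
  Position 9 ('c'): repeat (last at 3), move window start to 4
  Position 9 ('c'): window [4,9] length 6
Longest substring with no repeats: "cagbfd" with length 6

6


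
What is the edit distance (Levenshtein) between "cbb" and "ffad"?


Computing edit distance: "cbb" -> "ffad"
DP table:
           f    f    a    d
      0    1    2    3    4
  c   1    1    2    3    4
  b   2    2    2    3    4
  b   3    3    3    3    4
Edit distance = dp[3][4] = 4

4


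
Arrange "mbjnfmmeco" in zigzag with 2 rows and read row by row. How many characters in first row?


Zigzag "mbjnfmmeco" into 2 rows:
Placing characters:
  'm' => row 0
  'b' => row 1
  'j' => row 0
  'n' => row 1
  'f' => row 0
  'm' => row 1
  'm' => row 0
  'e' => row 1
  'c' => row 0
  'o' => row 1
Rows:
  Row 0: "mjfmc"
  Row 1: "bnmeo"
First row length: 5

5


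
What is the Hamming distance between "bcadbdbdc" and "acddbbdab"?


Comparing "bcadbdbdc" and "acddbbdab" position by position:
  Position 0: 'b' vs 'a' => differ
  Position 1: 'c' vs 'c' => same
  Position 2: 'a' vs 'd' => differ
  Position 3: 'd' vs 'd' => same
  Position 4: 'b' vs 'b' => same
  Position 5: 'd' vs 'b' => differ
  Position 6: 'b' vs 'd' => differ
  Position 7: 'd' vs 'a' => differ
  Position 8: 'c' vs 'b' => differ
Total differences (Hamming distance): 6

6


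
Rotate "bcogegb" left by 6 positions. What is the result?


Input: "bcogegb", rotate left by 6
First 6 characters: "bcogeg"
Remaining characters: "b"
Concatenate remaining + first: "b" + "bcogeg" = "bbcogeg"

bbcogeg


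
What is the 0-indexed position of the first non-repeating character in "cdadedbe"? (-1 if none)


Input: cdadedbe
Character frequencies:
  'a': 1
  'b': 1
  'c': 1
  'd': 3
  'e': 2
Scanning left to right for freq == 1:
  Position 0 ('c'): unique! => answer = 0

0


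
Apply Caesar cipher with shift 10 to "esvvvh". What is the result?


Caesar cipher: shift "esvvvh" by 10
  'e' (pos 4) + 10 = pos 14 = 'o'
  's' (pos 18) + 10 = pos 2 = 'c'
  'v' (pos 21) + 10 = pos 5 = 'f'
  'v' (pos 21) + 10 = pos 5 = 'f'
  'v' (pos 21) + 10 = pos 5 = 'f'
  'h' (pos 7) + 10 = pos 17 = 'r'
Result: ocfffr

ocfffr


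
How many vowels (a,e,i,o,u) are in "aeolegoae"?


Input: aeolegoae
Checking each character:
  'a' at position 0: vowel (running total: 1)
  'e' at position 1: vowel (running total: 2)
  'o' at position 2: vowel (running total: 3)
  'l' at position 3: consonant
  'e' at position 4: vowel (running total: 4)
  'g' at position 5: consonant
  'o' at position 6: vowel (running total: 5)
  'a' at position 7: vowel (running total: 6)
  'e' at position 8: vowel (running total: 7)
Total vowels: 7

7


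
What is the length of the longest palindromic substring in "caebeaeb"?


Input: "caebeaeb"
Checking substrings for palindromes:
  [1:6] "aebea" (len 5) => palindrome
  [3:8] "beaeb" (len 5) => palindrome
  [2:5] "ebe" (len 3) => palindrome
  [4:7] "eae" (len 3) => palindrome
Longest palindromic substring: "aebea" with length 5

5


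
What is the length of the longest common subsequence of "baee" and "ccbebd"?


LCS of "baee" and "ccbebd"
DP table:
           c    c    b    e    b    d
      0    0    0    0    0    0    0
  b   0    0    0    1    1    1    1
  a   0    0    0    1    1    1    1
  e   0    0    0    1    2    2    2
  e   0    0    0    1    2    2    2
LCS length = dp[4][6] = 2

2


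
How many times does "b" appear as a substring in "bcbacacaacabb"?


Searching for "b" in "bcbacacaacabb"
Scanning each position:
  Position 0: "b" => MATCH
  Position 1: "c" => no
  Position 2: "b" => MATCH
  Position 3: "a" => no
  Position 4: "c" => no
  Position 5: "a" => no
  Position 6: "c" => no
  Position 7: "a" => no
  Position 8: "a" => no
  Position 9: "c" => no
  Position 10: "a" => no
  Position 11: "b" => MATCH
  Position 12: "b" => MATCH
Total occurrences: 4

4


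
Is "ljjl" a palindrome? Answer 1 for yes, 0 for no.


Input: ljjl
Reversed: ljjl
  Compare pos 0 ('l') with pos 3 ('l'): match
  Compare pos 1 ('j') with pos 2 ('j'): match
Result: palindrome

1


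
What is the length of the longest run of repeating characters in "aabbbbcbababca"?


Input: "aabbbbcbababca"
Scanning for longest run:
  Position 1 ('a'): continues run of 'a', length=2
  Position 2 ('b'): new char, reset run to 1
  Position 3 ('b'): continues run of 'b', length=2
  Position 4 ('b'): continues run of 'b', length=3
  Position 5 ('b'): continues run of 'b', length=4
  Position 6 ('c'): new char, reset run to 1
  Position 7 ('b'): new char, reset run to 1
  Position 8 ('a'): new char, reset run to 1
  Position 9 ('b'): new char, reset run to 1
  Position 10 ('a'): new char, reset run to 1
  Position 11 ('b'): new char, reset run to 1
  Position 12 ('c'): new char, reset run to 1
  Position 13 ('a'): new char, reset run to 1
Longest run: 'b' with length 4

4


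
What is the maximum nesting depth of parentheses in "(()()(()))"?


Input: "(()()(()))"
Tracking depth:
  Position 0 '(': depth becomes 1
  Position 1 '(': depth becomes 2
  Position 2 ')': depth becomes 1
  Position 3 '(': depth becomes 2
  Position 4 ')': depth becomes 1
  Position 5 '(': depth becomes 2
  Position 6 '(': depth becomes 3
  Position 7 ')': depth becomes 2
  Position 8 ')': depth becomes 1
  Position 9 ')': depth becomes 0
Maximum depth reached: 3

3


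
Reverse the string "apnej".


Input: apnej
Reading characters right to left:
  Position 4: 'j'
  Position 3: 'e'
  Position 2: 'n'
  Position 1: 'p'
  Position 0: 'a'
Reversed: jenpa

jenpa


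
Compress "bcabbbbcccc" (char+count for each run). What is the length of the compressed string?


Input: bcabbbbcccc
Runs:
  'b' x 1 => "b1"
  'c' x 1 => "c1"
  'a' x 1 => "a1"
  'b' x 4 => "b4"
  'c' x 4 => "c4"
Compressed: "b1c1a1b4c4"
Compressed length: 10

10


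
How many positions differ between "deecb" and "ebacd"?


Comparing "deecb" and "ebacd" position by position:
  Position 0: 'd' vs 'e' => DIFFER
  Position 1: 'e' vs 'b' => DIFFER
  Position 2: 'e' vs 'a' => DIFFER
  Position 3: 'c' vs 'c' => same
  Position 4: 'b' vs 'd' => DIFFER
Positions that differ: 4

4


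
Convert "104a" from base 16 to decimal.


Input: "104a" in base 16
Positional expansion:
  Digit '1' (value 1) x 16^3 = 4096
  Digit '0' (value 0) x 16^2 = 0
  Digit '4' (value 4) x 16^1 = 64
  Digit 'a' (value 10) x 16^0 = 10
Sum = 4170

4170


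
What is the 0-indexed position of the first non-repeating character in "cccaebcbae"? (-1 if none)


Input: cccaebcbae
Character frequencies:
  'a': 2
  'b': 2
  'c': 4
  'e': 2
Scanning left to right for freq == 1:
  Position 0 ('c'): freq=4, skip
  Position 1 ('c'): freq=4, skip
  Position 2 ('c'): freq=4, skip
  Position 3 ('a'): freq=2, skip
  Position 4 ('e'): freq=2, skip
  Position 5 ('b'): freq=2, skip
  Position 6 ('c'): freq=4, skip
  Position 7 ('b'): freq=2, skip
  Position 8 ('a'): freq=2, skip
  Position 9 ('e'): freq=2, skip
  No unique character found => answer = -1

-1


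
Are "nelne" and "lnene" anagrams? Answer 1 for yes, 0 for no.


Strings: "nelne", "lnene"
Sorted first:  eelnn
Sorted second: eelnn
Sorted forms match => anagrams

1


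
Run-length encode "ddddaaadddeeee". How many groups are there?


Input: ddddaaadddeeee
Scanning for consecutive runs:
  Group 1: 'd' x 4 (positions 0-3)
  Group 2: 'a' x 3 (positions 4-6)
  Group 3: 'd' x 3 (positions 7-9)
  Group 4: 'e' x 4 (positions 10-13)
Total groups: 4

4


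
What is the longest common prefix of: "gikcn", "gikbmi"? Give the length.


Words: gikcn, gikbmi
  Position 0: all 'g' => match
  Position 1: all 'i' => match
  Position 2: all 'k' => match
  Position 3: ('c', 'b') => mismatch, stop
LCP = "gik" (length 3)

3


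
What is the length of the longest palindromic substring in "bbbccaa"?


Input: "bbbccaa"
Checking substrings for palindromes:
  [0:3] "bbb" (len 3) => palindrome
  [0:2] "bb" (len 2) => palindrome
  [1:3] "bb" (len 2) => palindrome
  [3:5] "cc" (len 2) => palindrome
  [5:7] "aa" (len 2) => palindrome
Longest palindromic substring: "bbb" with length 3

3


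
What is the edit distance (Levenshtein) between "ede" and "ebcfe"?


Computing edit distance: "ede" -> "ebcfe"
DP table:
           e    b    c    f    e
      0    1    2    3    4    5
  e   1    0    1    2    3    4
  d   2    1    1    2    3    4
  e   3    2    2    2    3    3
Edit distance = dp[3][5] = 3

3


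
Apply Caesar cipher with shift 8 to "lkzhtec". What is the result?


Caesar cipher: shift "lkzhtec" by 8
  'l' (pos 11) + 8 = pos 19 = 't'
  'k' (pos 10) + 8 = pos 18 = 's'
  'z' (pos 25) + 8 = pos 7 = 'h'
  'h' (pos 7) + 8 = pos 15 = 'p'
  't' (pos 19) + 8 = pos 1 = 'b'
  'e' (pos 4) + 8 = pos 12 = 'm'
  'c' (pos 2) + 8 = pos 10 = 'k'
Result: tshpbmk

tshpbmk


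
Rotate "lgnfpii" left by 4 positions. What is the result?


Input: "lgnfpii", rotate left by 4
First 4 characters: "lgnf"
Remaining characters: "pii"
Concatenate remaining + first: "pii" + "lgnf" = "piilgnf"

piilgnf


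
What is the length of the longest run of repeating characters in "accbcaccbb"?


Input: "accbcaccbb"
Scanning for longest run:
  Position 1 ('c'): new char, reset run to 1
  Position 2 ('c'): continues run of 'c', length=2
  Position 3 ('b'): new char, reset run to 1
  Position 4 ('c'): new char, reset run to 1
  Position 5 ('a'): new char, reset run to 1
  Position 6 ('c'): new char, reset run to 1
  Position 7 ('c'): continues run of 'c', length=2
  Position 8 ('b'): new char, reset run to 1
  Position 9 ('b'): continues run of 'b', length=2
Longest run: 'c' with length 2

2


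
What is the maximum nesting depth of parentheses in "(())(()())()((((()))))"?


Input: "(())(()())()((((()))))"
Tracking depth:
  Position 0 '(': depth becomes 1
  Position 1 '(': depth becomes 2
  Position 2 ')': depth becomes 1
  Position 3 ')': depth becomes 0
  Position 4 '(': depth becomes 1
  Position 5 '(': depth becomes 2
  Position 6 ')': depth becomes 1
  Position 7 '(': depth becomes 2
  Position 8 ')': depth becomes 1
  Position 9 ')': depth becomes 0
  Position 10 '(': depth becomes 1
  Position 11 ')': depth becomes 0
  Position 12 '(': depth becomes 1
  Position 13 '(': depth becomes 2
  Position 14 '(': depth becomes 3
  Position 15 '(': depth becomes 4
  Position 16 '(': depth becomes 5
  Position 17 ')': depth becomes 4
  Position 18 ')': depth becomes 3
  Position 19 ')': depth becomes 2
  Position 20 ')': depth becomes 1
  Position 21 ')': depth becomes 0
Maximum depth reached: 5

5


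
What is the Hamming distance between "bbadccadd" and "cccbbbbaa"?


Comparing "bbadccadd" and "cccbbbbaa" position by position:
  Position 0: 'b' vs 'c' => differ
  Position 1: 'b' vs 'c' => differ
  Position 2: 'a' vs 'c' => differ
  Position 3: 'd' vs 'b' => differ
  Position 4: 'c' vs 'b' => differ
  Position 5: 'c' vs 'b' => differ
  Position 6: 'a' vs 'b' => differ
  Position 7: 'd' vs 'a' => differ
  Position 8: 'd' vs 'a' => differ
Total differences (Hamming distance): 9

9


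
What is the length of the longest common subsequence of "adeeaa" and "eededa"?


LCS of "adeeaa" and "eededa"
DP table:
           e    e    d    e    d    a
      0    0    0    0    0    0    0
  a   0    0    0    0    0    0    1
  d   0    0    0    1    1    1    1
  e   0    1    1    1    2    2    2
  e   0    1    2    2    2    2    2
  a   0    1    2    2    2    2    3
  a   0    1    2    2    2    2    3
LCS length = dp[6][6] = 3

3


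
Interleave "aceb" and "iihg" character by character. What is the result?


Interleaving "aceb" and "iihg":
  Position 0: 'a' from first, 'i' from second => "ai"
  Position 1: 'c' from first, 'i' from second => "ci"
  Position 2: 'e' from first, 'h' from second => "eh"
  Position 3: 'b' from first, 'g' from second => "bg"
Result: aiciehbg

aiciehbg


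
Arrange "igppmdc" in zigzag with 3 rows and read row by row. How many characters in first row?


Zigzag "igppmdc" into 3 rows:
Placing characters:
  'i' => row 0
  'g' => row 1
  'p' => row 2
  'p' => row 1
  'm' => row 0
  'd' => row 1
  'c' => row 2
Rows:
  Row 0: "im"
  Row 1: "gpd"
  Row 2: "pc"
First row length: 2

2


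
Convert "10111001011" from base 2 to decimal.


Input: "10111001011" in base 2
Positional expansion:
  Digit '1' (value 1) x 2^10 = 1024
  Digit '0' (value 0) x 2^9 = 0
  Digit '1' (value 1) x 2^8 = 256
  Digit '1' (value 1) x 2^7 = 128
  Digit '1' (value 1) x 2^6 = 64
  Digit '0' (value 0) x 2^5 = 0
  Digit '0' (value 0) x 2^4 = 0
  Digit '1' (value 1) x 2^3 = 8
  Digit '0' (value 0) x 2^2 = 0
  Digit '1' (value 1) x 2^1 = 2
  Digit '1' (value 1) x 2^0 = 1
Sum = 1483

1483


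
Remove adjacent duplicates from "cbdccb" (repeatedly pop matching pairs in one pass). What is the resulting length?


Input: cbdccb
Stack-based adjacent duplicate removal:
  Read 'c': push. Stack: c
  Read 'b': push. Stack: cb
  Read 'd': push. Stack: cbd
  Read 'c': push. Stack: cbdc
  Read 'c': matches stack top 'c' => pop. Stack: cbd
  Read 'b': push. Stack: cbdb
Final stack: "cbdb" (length 4)

4


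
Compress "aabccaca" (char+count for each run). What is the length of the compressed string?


Input: aabccaca
Runs:
  'a' x 2 => "a2"
  'b' x 1 => "b1"
  'c' x 2 => "c2"
  'a' x 1 => "a1"
  'c' x 1 => "c1"
  'a' x 1 => "a1"
Compressed: "a2b1c2a1c1a1"
Compressed length: 12

12


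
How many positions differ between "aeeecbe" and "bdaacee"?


Comparing "aeeecbe" and "bdaacee" position by position:
  Position 0: 'a' vs 'b' => DIFFER
  Position 1: 'e' vs 'd' => DIFFER
  Position 2: 'e' vs 'a' => DIFFER
  Position 3: 'e' vs 'a' => DIFFER
  Position 4: 'c' vs 'c' => same
  Position 5: 'b' vs 'e' => DIFFER
  Position 6: 'e' vs 'e' => same
Positions that differ: 5

5


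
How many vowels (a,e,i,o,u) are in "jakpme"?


Input: jakpme
Checking each character:
  'j' at position 0: consonant
  'a' at position 1: vowel (running total: 1)
  'k' at position 2: consonant
  'p' at position 3: consonant
  'm' at position 4: consonant
  'e' at position 5: vowel (running total: 2)
Total vowels: 2

2


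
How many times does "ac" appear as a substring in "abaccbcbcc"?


Searching for "ac" in "abaccbcbcc"
Scanning each position:
  Position 0: "ab" => no
  Position 1: "ba" => no
  Position 2: "ac" => MATCH
  Position 3: "cc" => no
  Position 4: "cb" => no
  Position 5: "bc" => no
  Position 6: "cb" => no
  Position 7: "bc" => no
  Position 8: "cc" => no
Total occurrences: 1

1


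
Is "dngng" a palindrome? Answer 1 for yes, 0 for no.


Input: dngng
Reversed: gngnd
  Compare pos 0 ('d') with pos 4 ('g'): MISMATCH
  Compare pos 1 ('n') with pos 3 ('n'): match
Result: not a palindrome

0


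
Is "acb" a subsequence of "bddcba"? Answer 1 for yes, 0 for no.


Check if "acb" is a subsequence of "bddcba"
Greedy scan:
  Position 0 ('b'): no match needed
  Position 1 ('d'): no match needed
  Position 2 ('d'): no match needed
  Position 3 ('c'): no match needed
  Position 4 ('b'): no match needed
  Position 5 ('a'): matches sub[0] = 'a'
Only matched 1/3 characters => not a subsequence

0


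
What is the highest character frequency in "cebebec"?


Input: cebebec
Character counts:
  'b': 2
  'c': 2
  'e': 3
Maximum frequency: 3

3
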